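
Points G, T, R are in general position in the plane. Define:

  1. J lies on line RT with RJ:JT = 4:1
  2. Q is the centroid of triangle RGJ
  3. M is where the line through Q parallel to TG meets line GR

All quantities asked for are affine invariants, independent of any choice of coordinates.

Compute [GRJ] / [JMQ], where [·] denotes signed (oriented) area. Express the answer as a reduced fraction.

Work in coordinates with G = (0, 0), T = (1, 0), R = (0, 1).
1. J lies on line RT with RJ:JT = 4:1 ⇒ J = (4/5, 1/5)
2. Q is the centroid of triangle RGJ ⇒ Q = (4/15, 2/5)
3. M is where the line through Q parallel to TG meets line GR ⇒ M = (0, 2/5)
2·[GRJ] = -4/5, 2·[JMQ] = -4/75
[GRJ]:[JMQ] = -4/5:-4/75 = 15

[GRJ]:[JMQ] = 15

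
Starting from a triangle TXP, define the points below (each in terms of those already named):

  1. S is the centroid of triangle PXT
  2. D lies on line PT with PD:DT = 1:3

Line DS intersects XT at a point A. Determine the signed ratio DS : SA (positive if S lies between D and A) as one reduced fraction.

Assign T = (0, 0), X = (1, 0), P = (0, 1) — the answer is frame-independent, so this choice is without loss of generality.
1. S is the centroid of triangle PXT ⇒ S = (1/3, 1/3)
2. D lies on line PT with PD:DT = 1:3 ⇒ D = (0, 3/4)
line DS meets XT at A = (3/5, 0)
S = D + t·(A−D) with t = 5/9, so DS:SA = 5/9:4/9

DS:SA = 5/4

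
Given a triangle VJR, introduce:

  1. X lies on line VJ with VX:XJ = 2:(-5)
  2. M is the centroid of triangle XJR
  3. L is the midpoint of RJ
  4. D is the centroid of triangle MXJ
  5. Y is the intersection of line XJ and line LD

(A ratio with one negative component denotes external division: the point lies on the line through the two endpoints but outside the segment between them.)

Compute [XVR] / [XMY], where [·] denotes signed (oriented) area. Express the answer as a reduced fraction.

Set V = (0, 0), J = (1, 0), R = (0, 1); any affine frame gives the same invariant.
1. X lies on line VJ with VX:XJ = 2:(-5) ⇒ X = (-2/3, 0)
2. M is the centroid of triangle XJR ⇒ M = (1/9, 1/3)
3. L is the midpoint of RJ ⇒ L = (1/2, 1/2)
4. D is the centroid of triangle MXJ ⇒ D = (4/27, 1/9)
5. Y is the intersection of line XJ and line LD ⇒ Y = (1/21, 0)
2·[XVR] = 2/3, 2·[XMY] = -5/21
[XVR]:[XMY] = 2/3:-5/21 = -14/5

[XVR]:[XMY] = -14/5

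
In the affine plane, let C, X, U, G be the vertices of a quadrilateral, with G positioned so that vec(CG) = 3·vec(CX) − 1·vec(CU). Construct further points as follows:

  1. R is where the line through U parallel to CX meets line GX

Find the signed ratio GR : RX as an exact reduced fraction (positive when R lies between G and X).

Choose coordinates C = (0, 0), X = (1, 0), U = (0, 1), G = (3, -1).
1. R is where the line through U parallel to CX meets line GX ⇒ R = (-1, 1)
R = G + t·(X−G) with t = 2, so GR:RX = t:(1−t) = 2:-1

GR:RX = -2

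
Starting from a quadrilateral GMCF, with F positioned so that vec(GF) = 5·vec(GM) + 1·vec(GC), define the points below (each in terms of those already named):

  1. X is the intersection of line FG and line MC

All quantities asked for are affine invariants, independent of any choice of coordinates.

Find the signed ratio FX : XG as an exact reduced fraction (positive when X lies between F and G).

Work in coordinates with G = (0, 0), M = (1, 0), C = (0, 1), F = (5, 1).
1. X is the intersection of line FG and line MC ⇒ X = (5/6, 1/6)
X = F + t·(G−F) with t = 5/6, so FX:XG = t:(1−t) = 5/6:1/6

FX:XG = 5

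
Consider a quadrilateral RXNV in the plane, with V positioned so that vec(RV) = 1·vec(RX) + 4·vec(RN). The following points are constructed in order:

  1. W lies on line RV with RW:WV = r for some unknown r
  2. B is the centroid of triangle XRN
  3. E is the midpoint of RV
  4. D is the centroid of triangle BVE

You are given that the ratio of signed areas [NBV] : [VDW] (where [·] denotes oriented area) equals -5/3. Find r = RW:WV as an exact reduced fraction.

r = -2/3

Work in coordinates with R = (0, 0), X = (1, 0), N = (0, 1), V = (1, 4).
1. With RW:WV = r, write λ = r/(r+1) so W = R + λ·(V−R); W is affine-linear in λ
2. B is the centroid of triangle XRN ⇒ B = (1/3, 1/3)
3. E is the midpoint of RV ⇒ E = (1/2, 2)
4. D is the centroid of triangle BVE ⇒ D = (11/18, 19/9)
Every point depending on W is an affine combination of W and λ-independent points, so each such coordinate is linear in λ; the λ² term in each signed area is a multiple of (V−R)×(V−R) = 0, so 2·[NBV] and 2·[VDW] are each linear in λ. Evaluating at λ=0 and λ=1:
  2·[NBV] = 5/3,   2·[VDW] = 1/3·λ − 1/3
So [NBV]:[VDW] = (5/3) / (1/3·λ − 1/3). Setting this equal to -5/3:
  5/3 = -5/3·(1/3·λ − 1/3)  ⇒  λ = -2
Then r = λ/(1−λ) = (-2)/(3) = -2/3. Check: with r = -2/3, W = (-2, -8) and [NBV]:[VDW] = -5/3 as required.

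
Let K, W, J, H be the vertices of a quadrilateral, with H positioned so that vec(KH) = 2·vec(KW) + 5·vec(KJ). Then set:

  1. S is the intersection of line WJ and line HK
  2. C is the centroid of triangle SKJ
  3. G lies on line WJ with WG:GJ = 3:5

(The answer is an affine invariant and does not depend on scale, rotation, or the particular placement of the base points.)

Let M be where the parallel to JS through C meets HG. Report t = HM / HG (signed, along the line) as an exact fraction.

Work in coordinates with K = (0, 0), W = (1, 0), J = (0, 1), H = (2, 5).
1. S is the intersection of line WJ and line HK ⇒ S = (2/7, 5/7)
2. C is the centroid of triangle SKJ ⇒ C = (2/21, 4/7)
3. G lies on line WJ with WG:GJ = 3:5 ⇒ G = (5/8, 3/8)
through C parallel to JS: direction (2/7, -2/7); meets HG at M = (79/144, 17/144)
M = H + t·(G−H) with t = 19/18

t = 19/18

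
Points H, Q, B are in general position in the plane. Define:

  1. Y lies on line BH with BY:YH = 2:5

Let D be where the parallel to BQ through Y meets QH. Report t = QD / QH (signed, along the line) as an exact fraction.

Assign H = (0, 0), Q = (1, 0), B = (0, 1) — the answer is frame-independent, so this choice is without loss of generality.
1. Y lies on line BH with BY:YH = 2:5 ⇒ Y = (0, 5/7)
through Y parallel to BQ: direction (1, -1); meets QH at D = (5/7, 0)
D = Q + t·(H−Q) with t = 2/7

t = 2/7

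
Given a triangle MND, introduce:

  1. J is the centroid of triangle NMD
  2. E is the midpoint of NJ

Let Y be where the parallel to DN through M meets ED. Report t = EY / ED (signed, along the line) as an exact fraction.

Work in coordinates with M = (0, 0), N = (1, 0), D = (0, 1).
1. J is the centroid of triangle NMD ⇒ J = (1/3, 1/3)
2. E is the midpoint of NJ ⇒ E = (2/3, 1/6)
through M parallel to DN: direction (1, -1); meets ED at Y = (4, -4)
Y = E + t·(D−E) with t = -5

t = -5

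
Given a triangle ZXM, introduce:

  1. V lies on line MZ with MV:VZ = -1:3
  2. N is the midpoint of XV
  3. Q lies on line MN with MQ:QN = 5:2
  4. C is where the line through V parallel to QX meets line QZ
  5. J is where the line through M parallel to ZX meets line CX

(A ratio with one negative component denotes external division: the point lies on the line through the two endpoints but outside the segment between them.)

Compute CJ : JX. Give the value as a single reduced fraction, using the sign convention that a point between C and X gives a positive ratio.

Set Z = (0, 0), X = (1, 0), M = (0, 1); any affine frame gives the same invariant.
1. V lies on line MZ with MV:VZ = -1:3 ⇒ V = (0, 3/2)
2. N is the midpoint of XV ⇒ N = (1/2, 3/4)
3. Q lies on line MN with MQ:QN = 5:2 ⇒ Q = (5/14, 23/28)
4. C is where the line through V parallel to QX meets line QZ ⇒ C = (135/322, 27/28)
5. J is where the line through M parallel to ZX meets line CX ⇒ J = (247/621, 1)
J = C + t·(X−C) with t = -1/27, so CJ:JX = t:(1−t) = -1/27:28/27

CJ:JX = -1/28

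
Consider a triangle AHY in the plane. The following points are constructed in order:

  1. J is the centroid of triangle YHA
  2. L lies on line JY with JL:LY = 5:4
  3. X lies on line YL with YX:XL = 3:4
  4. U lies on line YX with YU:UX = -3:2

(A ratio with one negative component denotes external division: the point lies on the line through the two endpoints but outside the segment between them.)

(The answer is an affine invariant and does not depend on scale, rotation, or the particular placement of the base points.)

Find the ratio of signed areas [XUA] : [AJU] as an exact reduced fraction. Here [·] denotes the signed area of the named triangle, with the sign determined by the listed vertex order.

Choose coordinates A = (0, 0), H = (1, 0), Y = (0, 1).
1. J is the centroid of triangle YHA ⇒ J = (1/3, 1/3)
2. L lies on line JY with JL:LY = 5:4 ⇒ L = (4/27, 19/27)
3. X lies on line YL with YX:XL = 3:4 ⇒ X = (4/63, 55/63)
4. U lies on line YX with YU:UX = -3:2 ⇒ U = (4/21, 13/21)
2·[XUA] = -8/63, 2·[AJU] = 1/7
[XUA]:[AJU] = -8/63:1/7 = -8/9

[XUA]:[AJU] = -8/9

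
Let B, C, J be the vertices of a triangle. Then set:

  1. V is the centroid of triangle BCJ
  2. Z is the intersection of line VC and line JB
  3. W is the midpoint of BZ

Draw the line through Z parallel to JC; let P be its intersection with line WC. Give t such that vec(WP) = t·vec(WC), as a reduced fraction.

t = 1/3

Assign B = (0, 0), C = (1, 0), J = (0, 1) — the answer is frame-independent, so this choice is without loss of generality.
1. V is the centroid of triangle BCJ ⇒ V = (1/3, 1/3)
2. Z is the intersection of line VC and line JB ⇒ Z = (0, 1/2)
3. W is the midpoint of BZ ⇒ W = (0, 1/4)
through Z parallel to JC: direction (1, -1); meets WC at P = (1/3, 1/6)
P = W + t·(C−W) with t = 1/3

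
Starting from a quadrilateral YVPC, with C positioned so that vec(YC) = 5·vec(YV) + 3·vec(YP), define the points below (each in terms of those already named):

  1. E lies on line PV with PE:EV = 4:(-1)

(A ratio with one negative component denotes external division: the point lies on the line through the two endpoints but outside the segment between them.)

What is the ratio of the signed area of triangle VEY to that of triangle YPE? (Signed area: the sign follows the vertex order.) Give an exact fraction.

Assign Y = (0, 0), V = (1, 0), P = (0, 1), C = (5, 3) — the answer is frame-independent, so this choice is without loss of generality.
1. E lies on line PV with PE:EV = 4:(-1) ⇒ E = (4/3, -1/3)
2·[VEY] = -1/3, 2·[YPE] = -4/3
[VEY]:[YPE] = -1/3:-4/3 = 1/4

[VEY]:[YPE] = 1/4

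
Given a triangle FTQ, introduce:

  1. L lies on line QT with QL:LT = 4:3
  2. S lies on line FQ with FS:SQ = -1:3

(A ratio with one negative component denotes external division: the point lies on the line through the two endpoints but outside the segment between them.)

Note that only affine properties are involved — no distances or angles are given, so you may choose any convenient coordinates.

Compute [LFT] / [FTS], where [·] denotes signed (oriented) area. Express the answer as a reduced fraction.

Choose coordinates F = (0, 0), T = (1, 0), Q = (0, 1).
1. L lies on line QT with QL:LT = 4:3 ⇒ L = (4/7, 3/7)
2. S lies on line FQ with FS:SQ = -1:3 ⇒ S = (0, -1/2)
2·[LFT] = 3/7, 2·[FTS] = -1/2
[LFT]:[FTS] = 3/7:-1/2 = -6/7

[LFT]:[FTS] = -6/7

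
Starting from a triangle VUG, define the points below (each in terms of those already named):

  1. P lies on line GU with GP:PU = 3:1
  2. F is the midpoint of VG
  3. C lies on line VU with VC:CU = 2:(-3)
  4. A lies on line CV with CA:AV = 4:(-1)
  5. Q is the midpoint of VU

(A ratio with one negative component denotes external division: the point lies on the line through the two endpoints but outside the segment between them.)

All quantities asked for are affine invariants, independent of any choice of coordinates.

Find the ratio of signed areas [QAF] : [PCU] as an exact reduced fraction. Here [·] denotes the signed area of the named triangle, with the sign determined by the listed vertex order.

[QAF]:[PCU] = 1/9

Work in coordinates with V = (0, 0), U = (1, 0), G = (0, 1).
1. P lies on line GU with GP:PU = 3:1 ⇒ P = (3/4, 1/4)
2. F is the midpoint of VG ⇒ F = (0, 1/2)
3. C lies on line VU with VC:CU = 2:(-3) ⇒ C = (-2, 0)
4. A lies on line CV with CA:AV = 4:(-1) ⇒ A = (2/3, 0)
5. Q is the midpoint of VU ⇒ Q = (1/2, 0)
2·[QAF] = 1/12, 2·[PCU] = 3/4
[QAF]:[PCU] = 1/12:3/4 = 1/9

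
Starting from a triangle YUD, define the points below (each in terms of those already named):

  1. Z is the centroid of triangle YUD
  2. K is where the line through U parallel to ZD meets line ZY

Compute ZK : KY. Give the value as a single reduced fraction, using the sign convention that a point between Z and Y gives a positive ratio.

Work in coordinates with Y = (0, 0), U = (1, 0), D = (0, 1).
1. Z is the centroid of triangle YUD ⇒ Z = (1/3, 1/3)
2. K is where the line through U parallel to ZD meets line ZY ⇒ K = (2/3, 2/3)
K = Z + t·(Y−Z) with t = -1, so ZK:KY = t:(1−t) = -1:2

ZK:KY = -1/2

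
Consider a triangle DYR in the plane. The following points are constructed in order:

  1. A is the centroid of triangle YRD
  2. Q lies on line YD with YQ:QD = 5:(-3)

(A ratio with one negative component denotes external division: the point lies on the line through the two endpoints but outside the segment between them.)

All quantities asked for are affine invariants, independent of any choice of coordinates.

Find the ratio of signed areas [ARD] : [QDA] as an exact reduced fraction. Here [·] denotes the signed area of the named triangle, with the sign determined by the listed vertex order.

[ARD]:[QDA] = 2/3

Choose coordinates D = (0, 0), Y = (1, 0), R = (0, 1).
1. A is the centroid of triangle YRD ⇒ A = (1/3, 1/3)
2. Q lies on line YD with YQ:QD = 5:(-3) ⇒ Q = (-3/2, 0)
2·[ARD] = 1/3, 2·[QDA] = 1/2
[ARD]:[QDA] = 1/3:1/2 = 2/3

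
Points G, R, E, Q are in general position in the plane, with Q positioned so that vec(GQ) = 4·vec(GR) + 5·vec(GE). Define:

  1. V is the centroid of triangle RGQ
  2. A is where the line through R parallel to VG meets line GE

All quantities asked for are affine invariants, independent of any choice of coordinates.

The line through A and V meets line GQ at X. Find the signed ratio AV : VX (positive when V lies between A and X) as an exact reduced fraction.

Work in coordinates with G = (0, 0), R = (1, 0), E = (0, 1), Q = (4, 5).
1. V is the centroid of triangle RGQ ⇒ V = (5/3, 5/3)
2. A is where the line through R parallel to VG meets line GE ⇒ A = (0, -1)
line AV meets GQ at X = (20/7, 25/7)
V = A + t·(X−A) with t = 7/12, so AV:VX = 7/12:5/12

AV:VX = 7/5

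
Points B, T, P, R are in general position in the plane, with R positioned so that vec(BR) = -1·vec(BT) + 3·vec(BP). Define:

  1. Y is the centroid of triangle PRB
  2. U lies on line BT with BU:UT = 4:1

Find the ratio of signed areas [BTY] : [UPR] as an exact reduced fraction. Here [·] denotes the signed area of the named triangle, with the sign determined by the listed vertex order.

Work in coordinates with B = (0, 0), T = (1, 0), P = (0, 1), R = (-1, 3).
1. Y is the centroid of triangle PRB ⇒ Y = (-1/3, 4/3)
2. U lies on line BT with BU:UT = 4:1 ⇒ U = (4/5, 0)
2·[BTY] = 4/3, 2·[UPR] = -3/5
[BTY]:[UPR] = 4/3:-3/5 = -20/9

[BTY]:[UPR] = -20/9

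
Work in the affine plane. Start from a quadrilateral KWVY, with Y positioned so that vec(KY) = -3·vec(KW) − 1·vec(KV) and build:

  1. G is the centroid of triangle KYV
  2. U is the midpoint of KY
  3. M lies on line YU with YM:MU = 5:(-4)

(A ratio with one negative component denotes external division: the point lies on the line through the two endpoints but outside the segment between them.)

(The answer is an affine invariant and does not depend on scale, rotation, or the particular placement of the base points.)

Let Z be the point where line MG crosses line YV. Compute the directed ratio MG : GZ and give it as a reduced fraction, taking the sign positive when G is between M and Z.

MG:GZ = 13/2

Set K = (0, 0), W = (1, 0), V = (0, 1), Y = (-3, -1); any affine frame gives the same invariant.
1. G is the centroid of triangle KYV ⇒ G = (-1, 0)
2. U is the midpoint of KY ⇒ U = (-3/2, -1/2)
3. M lies on line YU with YM:MU = 5:(-4) ⇒ M = (9/2, 3/2)
line MG meets YV at Z = (-24/13, -3/13)
G = M + t·(Z−M) with t = 13/15, so MG:GZ = 13/15:2/15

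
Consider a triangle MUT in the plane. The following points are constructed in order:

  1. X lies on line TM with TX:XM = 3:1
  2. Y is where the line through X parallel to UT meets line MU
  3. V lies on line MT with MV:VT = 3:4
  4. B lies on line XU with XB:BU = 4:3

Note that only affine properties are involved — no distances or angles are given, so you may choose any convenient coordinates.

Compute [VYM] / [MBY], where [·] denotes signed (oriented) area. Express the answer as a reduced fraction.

[VYM]:[MBY] = 4

Work in coordinates with M = (0, 0), U = (1, 0), T = (0, 1).
1. X lies on line TM with TX:XM = 3:1 ⇒ X = (0, 1/4)
2. Y is where the line through X parallel to UT meets line MU ⇒ Y = (1/4, 0)
3. V lies on line MT with MV:VT = 3:4 ⇒ V = (0, 3/7)
4. B lies on line XU with XB:BU = 4:3 ⇒ B = (4/7, 3/28)
2·[VYM] = -3/28, 2·[MBY] = -3/112
[VYM]:[MBY] = -3/28:-3/112 = 4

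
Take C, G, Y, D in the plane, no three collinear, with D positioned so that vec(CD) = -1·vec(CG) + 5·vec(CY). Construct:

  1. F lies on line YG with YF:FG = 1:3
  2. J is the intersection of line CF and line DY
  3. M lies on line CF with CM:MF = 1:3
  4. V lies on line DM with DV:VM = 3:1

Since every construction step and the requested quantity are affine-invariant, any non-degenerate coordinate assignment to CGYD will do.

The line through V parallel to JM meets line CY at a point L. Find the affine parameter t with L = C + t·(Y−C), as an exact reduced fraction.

Assign C = (0, 0), G = (1, 0), Y = (0, 1), D = (-1, 5) — the answer is frame-independent, so this choice is without loss of generality.
1. F lies on line YG with YF:FG = 1:3 ⇒ F = (1/4, 3/4)
2. J is the intersection of line CF and line DY ⇒ J = (1/7, 3/7)
3. M lies on line CF with CM:MF = 1:3 ⇒ M = (1/16, 3/16)
4. V lies on line DM with DV:VM = 3:1 ⇒ V = (-13/64, 89/64)
through V parallel to JM: direction (-9/112, -27/112); meets CY at L = (0, 2)
L = C + t·(Y−C) with t = 2

t = 2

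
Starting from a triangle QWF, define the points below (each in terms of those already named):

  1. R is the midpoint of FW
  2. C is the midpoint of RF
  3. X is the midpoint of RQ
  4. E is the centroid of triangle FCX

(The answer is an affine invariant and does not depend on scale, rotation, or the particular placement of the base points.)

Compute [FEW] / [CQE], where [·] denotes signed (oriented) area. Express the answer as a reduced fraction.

[FEW]:[CQE] = -4

Assign Q = (0, 0), W = (1, 0), F = (0, 1) — the answer is frame-independent, so this choice is without loss of generality.
1. R is the midpoint of FW ⇒ R = (1/2, 1/2)
2. C is the midpoint of RF ⇒ C = (1/4, 3/4)
3. X is the midpoint of RQ ⇒ X = (1/4, 1/4)
4. E is the centroid of triangle FCX ⇒ E = (1/6, 2/3)
2·[FEW] = 1/6, 2·[CQE] = -1/24
[FEW]:[CQE] = 1/6:-1/24 = -4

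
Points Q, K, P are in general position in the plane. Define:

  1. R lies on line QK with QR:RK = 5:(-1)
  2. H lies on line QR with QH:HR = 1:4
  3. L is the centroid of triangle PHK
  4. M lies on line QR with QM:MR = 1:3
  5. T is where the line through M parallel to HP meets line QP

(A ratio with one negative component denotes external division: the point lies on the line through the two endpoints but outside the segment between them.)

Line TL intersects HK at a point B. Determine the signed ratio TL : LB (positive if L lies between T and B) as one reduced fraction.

TL:LB = 11/4

Work in coordinates with Q = (0, 0), K = (1, 0), P = (0, 1).
1. R lies on line QK with QR:RK = 5:(-1) ⇒ R = (5/4, 0)
2. H lies on line QR with QH:HR = 1:4 ⇒ H = (1/4, 0)
3. L is the centroid of triangle PHK ⇒ L = (5/12, 1/3)
4. M lies on line QR with QM:MR = 1:3 ⇒ M = (5/16, 0)
5. T is where the line through M parallel to HP meets line QP ⇒ T = (0, 5/4)
line TL meets HK at B = (25/44, 0)
L = T + t·(B−T) with t = 11/15, so TL:LB = 11/15:4/15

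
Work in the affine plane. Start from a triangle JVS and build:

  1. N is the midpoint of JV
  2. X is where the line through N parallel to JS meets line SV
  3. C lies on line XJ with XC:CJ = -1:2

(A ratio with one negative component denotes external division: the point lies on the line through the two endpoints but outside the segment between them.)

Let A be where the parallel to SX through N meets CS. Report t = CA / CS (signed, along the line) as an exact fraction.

t = 3/2

Set J = (0, 0), V = (1, 0), S = (0, 1); any affine frame gives the same invariant.
1. N is the midpoint of JV ⇒ N = (1/2, 0)
2. X is where the line through N parallel to JS meets line SV ⇒ X = (1/2, 1/2)
3. C lies on line XJ with XC:CJ = -1:2 ⇒ C = (1, 1)
through N parallel to SX: direction (1/2, -1/2); meets CS at A = (-1/2, 1)
A = C + t·(S−C) with t = 3/2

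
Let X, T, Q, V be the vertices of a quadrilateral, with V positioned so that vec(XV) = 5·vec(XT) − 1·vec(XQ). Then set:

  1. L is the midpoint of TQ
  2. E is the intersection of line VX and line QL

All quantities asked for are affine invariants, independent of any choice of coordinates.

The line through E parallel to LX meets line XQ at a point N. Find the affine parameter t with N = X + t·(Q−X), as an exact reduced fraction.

Assign X = (0, 0), T = (1, 0), Q = (0, 1), V = (5, -1) — the answer is frame-independent, so this choice is without loss of generality.
1. L is the midpoint of TQ ⇒ L = (1/2, 1/2)
2. E is the intersection of line VX and line QL ⇒ E = (5/4, -1/4)
through E parallel to LX: direction (-1/2, -1/2); meets XQ at N = (0, -3/2)
N = X + t·(Q−X) with t = -3/2

t = -3/2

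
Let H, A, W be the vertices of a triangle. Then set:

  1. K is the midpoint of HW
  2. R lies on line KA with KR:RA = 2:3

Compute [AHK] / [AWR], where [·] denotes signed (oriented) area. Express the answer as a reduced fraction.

[AHK]:[AWR] = -5/3

Choose coordinates H = (0, 0), A = (1, 0), W = (0, 1).
1. K is the midpoint of HW ⇒ K = (0, 1/2)
2. R lies on line KA with KR:RA = 2:3 ⇒ R = (2/5, 3/10)
2·[AHK] = -1/2, 2·[AWR] = 3/10
[AHK]:[AWR] = -1/2:3/10 = -5/3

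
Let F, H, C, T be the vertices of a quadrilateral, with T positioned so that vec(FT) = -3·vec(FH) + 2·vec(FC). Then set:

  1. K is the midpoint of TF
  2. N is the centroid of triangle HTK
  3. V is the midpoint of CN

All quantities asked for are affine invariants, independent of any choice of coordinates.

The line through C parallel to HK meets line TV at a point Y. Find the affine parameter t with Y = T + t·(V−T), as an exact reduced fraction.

Choose coordinates F = (0, 0), H = (1, 0), C = (0, 1), T = (-3, 2).
1. K is the midpoint of TF ⇒ K = (-3/2, 1)
2. N is the centroid of triangle HTK ⇒ N = (-7/6, 1)
3. V is the midpoint of CN ⇒ V = (-7/12, 1)
through C parallel to HK: direction (-5/2, 1); meets TV at Y = (-35/2, 8)
Y = T + t·(V−T) with t = -6

t = -6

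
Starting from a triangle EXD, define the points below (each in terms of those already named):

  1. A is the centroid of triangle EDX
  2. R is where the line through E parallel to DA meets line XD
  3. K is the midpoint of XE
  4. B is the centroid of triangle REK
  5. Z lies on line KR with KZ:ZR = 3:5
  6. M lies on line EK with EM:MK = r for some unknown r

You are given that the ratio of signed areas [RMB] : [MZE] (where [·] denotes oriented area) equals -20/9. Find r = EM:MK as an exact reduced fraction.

r = -2/3

Assign E = (0, 0), X = (1, 0), D = (0, 1) — the answer is frame-independent, so this choice is without loss of generality.
1. A is the centroid of triangle EDX ⇒ A = (1/3, 1/3)
2. R is where the line through E parallel to DA meets line XD ⇒ R = (-1, 2)
3. K is the midpoint of XE ⇒ K = (1/2, 0)
4. B is the centroid of triangle REK ⇒ B = (-1/6, 2/3)
5. Z lies on line KR with KZ:ZR = 3:5 ⇒ Z = (-1/16, 3/4)
6. With EM:MK = r, write λ = r/(r+1) so M = E + λ·(K−E); M is affine-linear in λ
Every point depending on M is an affine combination of M and λ-independent points, so each such coordinate is linear in λ; the λ² term in each signed area is a multiple of (K−E)×(K−E) = 0, so 2·[RMB] and 2·[MZE] are each linear in λ. Evaluating at λ=0 and λ=1:
  2·[RMB] = -2/3·λ + 1/3,   2·[MZE] = 3/8·λ
So [RMB]:[MZE] = (-2/3·λ + 1/3) / (3/8·λ). Setting this equal to -20/9:
  -2/3·λ + 1/3 = -20/9·(3/8·λ)  ⇒  λ = -2
Then r = λ/(1−λ) = (-2)/(3) = -2/3. Check: with r = -2/3, M = (-1, 0) and [RMB]:[MZE] = -20/9 as required.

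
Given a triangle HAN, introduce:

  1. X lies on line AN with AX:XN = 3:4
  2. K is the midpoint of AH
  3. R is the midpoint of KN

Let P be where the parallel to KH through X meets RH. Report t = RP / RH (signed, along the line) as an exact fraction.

t = 1/7

Work in coordinates with H = (0, 0), A = (1, 0), N = (0, 1).
1. X lies on line AN with AX:XN = 3:4 ⇒ X = (4/7, 3/7)
2. K is the midpoint of AH ⇒ K = (1/2, 0)
3. R is the midpoint of KN ⇒ R = (1/4, 1/2)
through X parallel to KH: direction (-1/2, 0); meets RH at P = (3/14, 3/7)
P = R + t·(H−R) with t = 1/7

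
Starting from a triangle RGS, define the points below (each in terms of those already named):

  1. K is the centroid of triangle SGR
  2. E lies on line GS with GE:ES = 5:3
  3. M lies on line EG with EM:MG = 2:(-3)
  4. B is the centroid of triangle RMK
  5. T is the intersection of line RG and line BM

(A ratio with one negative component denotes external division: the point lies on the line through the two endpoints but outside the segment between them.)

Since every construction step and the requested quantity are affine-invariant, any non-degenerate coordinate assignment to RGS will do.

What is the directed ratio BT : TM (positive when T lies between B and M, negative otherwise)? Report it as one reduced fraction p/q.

Choose coordinates R = (0, 0), G = (1, 0), S = (0, 1).
1. K is the centroid of triangle SGR ⇒ K = (1/3, 1/3)
2. E lies on line GS with GE:ES = 5:3 ⇒ E = (3/8, 5/8)
3. M lies on line EG with EM:MG = 2:(-3) ⇒ M = (-7/8, 15/8)
4. B is the centroid of triangle RMK ⇒ B = (-13/72, 53/72)
5. T is the intersection of line RG and line BM ⇒ T = (11/41, 0)
T = B + t·(M−B) with t = -53/82, so BT:TM = t:(1−t) = -53/82:135/82

BT:TM = -53/135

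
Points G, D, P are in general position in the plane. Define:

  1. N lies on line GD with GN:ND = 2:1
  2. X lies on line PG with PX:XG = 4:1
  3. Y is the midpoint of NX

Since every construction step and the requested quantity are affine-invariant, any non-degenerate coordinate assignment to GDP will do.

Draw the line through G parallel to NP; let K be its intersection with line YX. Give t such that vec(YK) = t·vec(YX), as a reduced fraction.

Work in coordinates with G = (0, 0), D = (1, 0), P = (0, 1).
1. N lies on line GD with GN:ND = 2:1 ⇒ N = (2/3, 0)
2. X lies on line PG with PX:XG = 4:1 ⇒ X = (0, 1/5)
3. Y is the midpoint of NX ⇒ Y = (1/3, 1/10)
through G parallel to NP: direction (-2/3, 1); meets YX at K = (-1/6, 1/4)
K = Y + t·(X−Y) with t = 3/2

t = 3/2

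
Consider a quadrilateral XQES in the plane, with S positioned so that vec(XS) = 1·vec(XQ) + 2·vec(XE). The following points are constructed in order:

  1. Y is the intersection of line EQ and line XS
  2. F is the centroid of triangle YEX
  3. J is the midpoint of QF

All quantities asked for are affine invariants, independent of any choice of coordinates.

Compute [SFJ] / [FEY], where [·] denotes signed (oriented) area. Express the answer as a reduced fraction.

[SFJ]:[FEY] = -8

Assign X = (0, 0), Q = (1, 0), E = (0, 1), S = (1, 2) — the answer is frame-independent, so this choice is without loss of generality.
1. Y is the intersection of line EQ and line XS ⇒ Y = (1/3, 2/3)
2. F is the centroid of triangle YEX ⇒ F = (1/9, 5/9)
3. J is the midpoint of QF ⇒ J = (5/9, 5/18)
2·[SFJ] = 8/9, 2·[FEY] = -1/9
[SFJ]:[FEY] = 8/9:-1/9 = -8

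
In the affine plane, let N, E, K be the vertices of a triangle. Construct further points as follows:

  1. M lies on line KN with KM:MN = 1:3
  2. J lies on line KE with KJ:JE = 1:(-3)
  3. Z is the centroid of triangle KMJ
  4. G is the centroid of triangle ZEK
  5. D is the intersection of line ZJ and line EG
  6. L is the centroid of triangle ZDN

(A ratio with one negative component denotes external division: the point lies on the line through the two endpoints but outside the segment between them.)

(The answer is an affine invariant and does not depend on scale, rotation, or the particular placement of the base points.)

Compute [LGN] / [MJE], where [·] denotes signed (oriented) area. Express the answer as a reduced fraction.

[LGN]:[MJE] = 70/81

Set N = (0, 0), E = (1, 0), K = (0, 1); any affine frame gives the same invariant.
1. M lies on line KN with KM:MN = 1:3 ⇒ M = (0, 3/4)
2. J lies on line KE with KJ:JE = 1:(-3) ⇒ J = (-1/2, 3/2)
3. Z is the centroid of triangle KMJ ⇒ Z = (-1/6, 13/12)
4. G is the centroid of triangle ZEK ⇒ G = (5/18, 25/36)
5. D is the intersection of line ZJ and line EG ⇒ D = (-3/10, 5/4)
6. L is the centroid of triangle ZDN ⇒ L = (-7/45, 7/9)
2·[LGN] = -35/108, 2·[MJE] = -3/8
[LGN]:[MJE] = -35/108:-3/8 = 70/81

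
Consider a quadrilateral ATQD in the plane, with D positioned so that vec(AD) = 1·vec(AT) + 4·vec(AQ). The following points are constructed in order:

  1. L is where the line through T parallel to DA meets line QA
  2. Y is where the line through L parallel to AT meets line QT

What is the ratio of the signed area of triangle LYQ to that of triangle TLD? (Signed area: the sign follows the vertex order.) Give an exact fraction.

[LYQ]:[TLD] = -25/4

Choose coordinates A = (0, 0), T = (1, 0), Q = (0, 1), D = (1, 4).
1. L is where the line through T parallel to DA meets line QA ⇒ L = (0, -4)
2. Y is where the line through L parallel to AT meets line QT ⇒ Y = (5, -4)
2·[LYQ] = 25, 2·[TLD] = -4
[LYQ]:[TLD] = 25:-4 = -25/4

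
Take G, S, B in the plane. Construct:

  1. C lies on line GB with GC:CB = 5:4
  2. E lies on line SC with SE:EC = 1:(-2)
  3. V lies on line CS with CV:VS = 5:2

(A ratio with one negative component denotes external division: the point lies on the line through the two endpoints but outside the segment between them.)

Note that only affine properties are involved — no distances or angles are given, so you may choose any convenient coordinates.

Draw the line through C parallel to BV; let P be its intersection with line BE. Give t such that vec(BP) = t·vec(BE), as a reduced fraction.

Assign G = (0, 0), S = (1, 0), B = (0, 1) — the answer is frame-independent, so this choice is without loss of generality.
1. C lies on line GB with GC:CB = 5:4 ⇒ C = (0, 5/9)
2. E lies on line SC with SE:EC = 1:(-2) ⇒ E = (2, -5/9)
3. V lies on line CS with CV:VS = 5:2 ⇒ V = (5/7, 10/63)
through C parallel to BV: direction (5/7, -53/63); meets BE at P = (-10/9, 151/81)
P = B + t·(E−B) with t = -5/9

t = -5/9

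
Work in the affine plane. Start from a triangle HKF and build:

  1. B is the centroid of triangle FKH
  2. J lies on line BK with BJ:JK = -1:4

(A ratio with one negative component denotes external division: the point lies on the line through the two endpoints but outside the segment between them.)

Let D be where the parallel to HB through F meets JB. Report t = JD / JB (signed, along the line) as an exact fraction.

Assign H = (0, 0), K = (1, 0), F = (0, 1) — the answer is frame-independent, so this choice is without loss of generality.
1. B is the centroid of triangle FKH ⇒ B = (1/3, 1/3)
2. J lies on line BK with BJ:JK = -1:4 ⇒ J = (1/9, 4/9)
through F parallel to HB: direction (1/3, 1/3); meets JB at D = (-1/3, 2/3)
D = J + t·(B−J) with t = -2

t = -2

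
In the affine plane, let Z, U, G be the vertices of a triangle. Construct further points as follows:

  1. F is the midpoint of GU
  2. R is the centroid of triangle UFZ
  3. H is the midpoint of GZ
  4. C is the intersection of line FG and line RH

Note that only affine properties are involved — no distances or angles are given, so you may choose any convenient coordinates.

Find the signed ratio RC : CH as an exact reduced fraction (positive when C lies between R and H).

RC:CH = -2/3

Set Z = (0, 0), U = (1, 0), G = (0, 1); any affine frame gives the same invariant.
1. F is the midpoint of GU ⇒ F = (1/2, 1/2)
2. R is the centroid of triangle UFZ ⇒ R = (1/2, 1/6)
3. H is the midpoint of GZ ⇒ H = (0, 1/2)
4. C is the intersection of line FG and line RH ⇒ C = (3/2, -1/2)
C = R + t·(H−R) with t = -2, so RC:CH = t:(1−t) = -2:3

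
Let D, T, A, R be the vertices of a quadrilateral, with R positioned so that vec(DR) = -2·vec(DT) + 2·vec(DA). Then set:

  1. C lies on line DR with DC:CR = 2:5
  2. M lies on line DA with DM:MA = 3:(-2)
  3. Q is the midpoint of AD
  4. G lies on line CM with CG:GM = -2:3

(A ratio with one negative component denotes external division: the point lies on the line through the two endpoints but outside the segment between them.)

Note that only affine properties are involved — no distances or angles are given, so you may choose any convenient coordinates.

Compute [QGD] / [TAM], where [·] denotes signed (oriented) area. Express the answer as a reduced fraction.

[QGD]:[TAM] = -3/7

Choose coordinates D = (0, 0), T = (1, 0), A = (0, 1), R = (-2, 2).
1. C lies on line DR with DC:CR = 2:5 ⇒ C = (-4/7, 4/7)
2. M lies on line DA with DM:MA = 3:(-2) ⇒ M = (0, 3)
3. Q is the midpoint of AD ⇒ Q = (0, 1/2)
4. G lies on line CM with CG:GM = -2:3 ⇒ G = (-12/7, -30/7)
2·[QGD] = 6/7, 2·[TAM] = -2
[QGD]:[TAM] = 6/7:-2 = -3/7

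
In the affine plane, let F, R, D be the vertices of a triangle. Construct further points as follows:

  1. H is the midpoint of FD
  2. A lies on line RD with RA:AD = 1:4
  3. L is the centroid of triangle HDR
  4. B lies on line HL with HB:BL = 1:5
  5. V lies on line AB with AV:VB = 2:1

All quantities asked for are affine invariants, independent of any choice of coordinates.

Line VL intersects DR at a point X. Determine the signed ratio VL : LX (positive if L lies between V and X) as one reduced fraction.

Work in coordinates with F = (0, 0), R = (1, 0), D = (0, 1).
1. H is the midpoint of FD ⇒ H = (0, 1/2)
2. A lies on line RD with RA:AD = 1:4 ⇒ A = (4/5, 1/5)
3. L is the centroid of triangle HDR ⇒ L = (1/3, 1/2)
4. B lies on line HL with HB:BL = 1:5 ⇒ B = (1/18, 1/2)
5. V lies on line AB with AV:VB = 2:1 ⇒ V = (41/135, 2/5)
line VL meets DR at X = (13/35, 22/35)
L = V + t·(X−V) with t = 7/16, so VL:LX = 7/16:9/16

VL:LX = 7/9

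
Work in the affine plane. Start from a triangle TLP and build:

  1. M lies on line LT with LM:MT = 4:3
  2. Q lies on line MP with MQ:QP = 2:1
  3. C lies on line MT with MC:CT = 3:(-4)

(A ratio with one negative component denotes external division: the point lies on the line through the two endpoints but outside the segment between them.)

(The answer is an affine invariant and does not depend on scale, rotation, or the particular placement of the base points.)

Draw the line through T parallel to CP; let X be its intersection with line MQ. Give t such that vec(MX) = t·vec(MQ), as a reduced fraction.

t = -1/2

Set T = (0, 0), L = (1, 0), P = (0, 1); any affine frame gives the same invariant.
1. M lies on line LT with LM:MT = 4:3 ⇒ M = (3/7, 0)
2. Q lies on line MP with MQ:QP = 2:1 ⇒ Q = (1/7, 2/3)
3. C lies on line MT with MC:CT = 3:(-4) ⇒ C = (12/7, 0)
through T parallel to CP: direction (-12/7, 1); meets MQ at X = (4/7, -1/3)
X = M + t·(Q−M) with t = -1/2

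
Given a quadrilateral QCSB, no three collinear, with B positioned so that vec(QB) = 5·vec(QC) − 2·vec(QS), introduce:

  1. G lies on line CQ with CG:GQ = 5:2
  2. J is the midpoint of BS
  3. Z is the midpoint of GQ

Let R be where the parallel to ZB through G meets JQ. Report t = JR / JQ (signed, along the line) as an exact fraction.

t = 7/9

Set Q = (0, 0), C = (1, 0), S = (0, 1), B = (5, -2); any affine frame gives the same invariant.
1. G lies on line CQ with CG:GQ = 5:2 ⇒ G = (2/7, 0)
2. J is the midpoint of BS ⇒ J = (5/2, -1/2)
3. Z is the midpoint of GQ ⇒ Z = (1/7, 0)
through G parallel to ZB: direction (34/7, -2); meets JQ at R = (5/9, -1/9)
R = J + t·(Q−J) with t = 7/9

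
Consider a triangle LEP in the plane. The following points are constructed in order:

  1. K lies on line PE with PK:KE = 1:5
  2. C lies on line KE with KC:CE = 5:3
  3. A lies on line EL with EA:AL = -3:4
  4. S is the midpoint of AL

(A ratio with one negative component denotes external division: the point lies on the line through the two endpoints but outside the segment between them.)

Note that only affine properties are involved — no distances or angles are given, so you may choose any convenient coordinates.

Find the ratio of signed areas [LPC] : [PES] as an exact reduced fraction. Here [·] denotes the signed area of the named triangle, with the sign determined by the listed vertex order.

[LPC]:[PES] = -11/16

Work in coordinates with L = (0, 0), E = (1, 0), P = (0, 1).
1. K lies on line PE with PK:KE = 1:5 ⇒ K = (1/6, 5/6)
2. C lies on line KE with KC:CE = 5:3 ⇒ C = (11/16, 5/16)
3. A lies on line EL with EA:AL = -3:4 ⇒ A = (4, 0)
4. S is the midpoint of AL ⇒ S = (2, 0)
2·[LPC] = -11/16, 2·[PES] = 1
[LPC]:[PES] = -11/16:1 = -11/16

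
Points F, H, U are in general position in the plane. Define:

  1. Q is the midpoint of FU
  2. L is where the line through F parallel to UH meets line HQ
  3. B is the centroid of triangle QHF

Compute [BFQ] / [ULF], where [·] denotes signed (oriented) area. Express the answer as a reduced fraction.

[BFQ]:[ULF] = -1/6

Choose coordinates F = (0, 0), H = (1, 0), U = (0, 1).
1. Q is the midpoint of FU ⇒ Q = (0, 1/2)
2. L is where the line through F parallel to UH meets line HQ ⇒ L = (-1, 1)
3. B is the centroid of triangle QHF ⇒ B = (1/3, 1/6)
2·[BFQ] = -1/6, 2·[ULF] = 1
[BFQ]:[ULF] = -1/6:1 = -1/6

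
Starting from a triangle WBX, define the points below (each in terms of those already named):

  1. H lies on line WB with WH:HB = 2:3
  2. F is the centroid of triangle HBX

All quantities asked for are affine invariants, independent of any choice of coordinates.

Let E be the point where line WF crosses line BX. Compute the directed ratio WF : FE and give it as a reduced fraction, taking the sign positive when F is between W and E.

WF:FE = 4

Work in coordinates with W = (0, 0), B = (1, 0), X = (0, 1).
1. H lies on line WB with WH:HB = 2:3 ⇒ H = (2/5, 0)
2. F is the centroid of triangle HBX ⇒ F = (7/15, 1/3)
line WF meets BX at E = (7/12, 5/12)
F = W + t·(E−W) with t = 4/5, so WF:FE = 4/5:1/5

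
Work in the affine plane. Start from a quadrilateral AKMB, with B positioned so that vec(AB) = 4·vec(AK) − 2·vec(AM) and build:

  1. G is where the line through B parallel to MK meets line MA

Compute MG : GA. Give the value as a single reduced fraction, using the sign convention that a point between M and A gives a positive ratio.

Work in coordinates with A = (0, 0), K = (1, 0), M = (0, 1), B = (4, -2).
1. G is where the line through B parallel to MK meets line MA ⇒ G = (0, 2)
G = M + t·(A−M) with t = -1, so MG:GA = t:(1−t) = -1:2

MG:GA = -1/2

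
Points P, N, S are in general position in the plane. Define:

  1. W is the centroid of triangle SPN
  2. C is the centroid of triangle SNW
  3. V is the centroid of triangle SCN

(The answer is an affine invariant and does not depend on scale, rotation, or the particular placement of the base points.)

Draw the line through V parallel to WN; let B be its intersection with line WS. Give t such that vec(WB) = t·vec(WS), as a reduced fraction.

Assign P = (0, 0), N = (1, 0), S = (0, 1) — the answer is frame-independent, so this choice is without loss of generality.
1. W is the centroid of triangle SPN ⇒ W = (1/3, 1/3)
2. C is the centroid of triangle SNW ⇒ C = (4/9, 4/9)
3. V is the centroid of triangle SCN ⇒ V = (13/27, 13/27)
through V parallel to WN: direction (2/3, -1/3); meets WS at B = (5/27, 17/27)
B = W + t·(S−W) with t = 4/9

t = 4/9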